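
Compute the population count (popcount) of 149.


0b10010101 has 4 set bits

4


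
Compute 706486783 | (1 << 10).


706486783 | (1 << 10) = 706486783 | 1024 = 706487807

706487807


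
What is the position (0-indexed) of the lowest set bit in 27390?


0b110101011111110. Lowest set bit at position 1

1


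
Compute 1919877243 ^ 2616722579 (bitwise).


0b1110010011011110000000001111011 ^ 0b10011011111110000000010010010011 = 0b11101001100101110000010011101000 = 3918988520

3918988520


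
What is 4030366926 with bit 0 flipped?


4030366926 ^ (1 << 0) = 4030366926 ^ 1 = 4030366927

4030366927


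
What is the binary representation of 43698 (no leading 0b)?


43698 = 1010101010110010 in binary

1010101010110010


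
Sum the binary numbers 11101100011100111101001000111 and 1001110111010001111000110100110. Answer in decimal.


11101100011100111101001000111 + 1001110111010001111000110100110 = 1101100011101110110101111101101 = 1819765741

1819765741


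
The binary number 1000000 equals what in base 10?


1000000 in decimal = 64

64


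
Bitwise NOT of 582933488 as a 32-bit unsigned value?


~0b100010101111101101101111110000 = 0b11011101010000010010010000001111 = 3712033807 (32-bit unsigned)

3712033807


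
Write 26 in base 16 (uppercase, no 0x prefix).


26 = 1A hex

1A


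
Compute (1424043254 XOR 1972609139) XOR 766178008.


Step 1: 1424043254 ^ 1972609139 = 561155205
Step 2: 561155205 ^ 766178008 = 215514717

215514717


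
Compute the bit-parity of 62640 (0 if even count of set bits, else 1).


0b1111010010110000 has 8 ones => parity 0

0


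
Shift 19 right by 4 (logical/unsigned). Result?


0b10011 >> 4 = 0b1 = 1

1


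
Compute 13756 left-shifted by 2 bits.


0b11010110111100 << 2 = 0b1101011011110000 = 55024

55024


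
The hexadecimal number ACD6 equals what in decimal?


ACD6 hex = 44246 decimal

44246


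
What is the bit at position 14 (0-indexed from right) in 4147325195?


0b11110111001100110010100100001011, position 14 = 0

0


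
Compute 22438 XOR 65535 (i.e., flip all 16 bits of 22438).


22438 ^ 65535 = 43097

43097


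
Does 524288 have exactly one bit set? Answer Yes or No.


0b10000000000000000000. Only one bit set => Yes

Yes


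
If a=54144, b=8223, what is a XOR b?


54144 ^ 8223 = 62367

62367


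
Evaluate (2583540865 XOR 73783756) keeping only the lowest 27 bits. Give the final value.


Step 1: 2583540865 ^ 73783756 = 2644012365
Step 2: 2644012365 & 134217727 = 93875533

93875533


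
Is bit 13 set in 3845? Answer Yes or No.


0b111100000101, bit 13 = 0. No

No


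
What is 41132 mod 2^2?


41132 & 3 = 0

0


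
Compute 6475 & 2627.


0b1100101001011 & 0b101001000011 = 0b100001000011 = 2115

2115


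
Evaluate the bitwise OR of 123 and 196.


0b1111011 | 0b11000100 = 0b11111111 = 255

255


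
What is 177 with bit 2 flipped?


177 ^ (1 << 2) = 177 ^ 4 = 181

181


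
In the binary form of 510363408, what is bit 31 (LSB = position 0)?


0b11110011010111000011100010000, position 31 = 0

0


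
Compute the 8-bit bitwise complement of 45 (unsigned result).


~0b101101 = 0b11010010 = 210 (8-bit unsigned)

210


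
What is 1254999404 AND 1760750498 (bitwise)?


0b1001010110011011100010101101100 & 0b1101000111100101110101110100010 = 0b1001000110000001100000100100000 = 1220591904

1220591904


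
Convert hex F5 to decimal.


F5 hex = 245 decimal

245


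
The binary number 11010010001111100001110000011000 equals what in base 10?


11010010001111100001110000011000 in decimal = 3527285784

3527285784


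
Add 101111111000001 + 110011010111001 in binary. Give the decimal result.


101111111000001 + 110011010111001 = 1100011001111010 = 50810

50810


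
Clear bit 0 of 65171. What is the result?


65171 & ~(1 << 0) = 65170

65170


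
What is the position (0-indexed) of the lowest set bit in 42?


0b101010. Lowest set bit at position 1

1


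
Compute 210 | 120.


0b11010010 | 0b1111000 = 0b11111010 = 250

250


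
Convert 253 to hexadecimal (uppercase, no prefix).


253 = FD hex

FD


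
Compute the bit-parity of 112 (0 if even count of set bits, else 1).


0b1110000 has 3 ones => parity 1

1


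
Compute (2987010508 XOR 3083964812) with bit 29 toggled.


Step 1: 2987010508 ^ 3083964812 = 98285632
Step 2: 98285632 ^ (1 << 29) = 98285632 ^ 536870912 = 635156544

635156544


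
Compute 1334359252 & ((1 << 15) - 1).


1334359252 & 32767 = 13524

13524


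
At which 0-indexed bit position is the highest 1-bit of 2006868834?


0b1110111100111100110001101100010. Highest set bit at position 30

30


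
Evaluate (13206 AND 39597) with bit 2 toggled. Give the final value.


Step 1: 13206 & 39597 = 4740
Step 2: 4740 ^ (1 << 2) = 4740 ^ 4 = 4736

4736


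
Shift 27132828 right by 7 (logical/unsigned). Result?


0b1100111100000001110011100 >> 7 = 0b110011110000000111 = 211975

211975


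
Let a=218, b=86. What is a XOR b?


218 ^ 86 = 140

140


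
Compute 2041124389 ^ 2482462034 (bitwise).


0b1111001101010010001011000100101 ^ 0b10010011111101110101110101010010 = 0b11101010010111100100101101110111 = 3932048247

3932048247


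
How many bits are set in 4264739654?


0b11111110001100101100001101000110 has 17 set bits

17


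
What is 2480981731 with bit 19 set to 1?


2480981731 | (1 << 19) = 2480981731 | 524288 = 2481506019

2481506019


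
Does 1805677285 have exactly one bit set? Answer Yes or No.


0b1101011101000000111001011100101. Multiple bits set => No

No


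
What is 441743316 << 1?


0b11010010101000111011111010100 << 1 = 0b110100101010001110111110101000 = 883486632

883486632


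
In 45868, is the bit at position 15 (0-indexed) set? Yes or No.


0b1011001100101100, bit 15 = 1. Yes

Yes


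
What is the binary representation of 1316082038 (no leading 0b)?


1316082038 = 1001110011100011101000101110110 in binary

1001110011100011101000101110110


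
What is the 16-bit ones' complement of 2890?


2890 ^ 65535 = 62645

62645


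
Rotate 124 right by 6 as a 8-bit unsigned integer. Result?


Rotate 0b1111100 right by 6 (8-bit) = 0b11110001 = 241

241


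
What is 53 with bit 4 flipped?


53 ^ (1 << 4) = 53 ^ 16 = 37

37


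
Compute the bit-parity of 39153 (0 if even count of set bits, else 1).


0b1001100011110001 has 8 ones => parity 0

0


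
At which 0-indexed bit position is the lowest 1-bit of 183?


0b10110111. Lowest set bit at position 0

0


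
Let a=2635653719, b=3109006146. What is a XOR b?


2635653719 ^ 3109006146 = 609700117

609700117


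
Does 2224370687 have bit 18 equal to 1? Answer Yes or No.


0b10000100100101010011001111111111, bit 18 = 1. Yes

Yes


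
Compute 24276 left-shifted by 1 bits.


0b101111011010100 << 1 = 0b1011110110101000 = 48552

48552


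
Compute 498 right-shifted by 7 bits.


0b111110010 >> 7 = 0b11 = 3

3


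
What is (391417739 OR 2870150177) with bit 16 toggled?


Step 1: 391417739 | 2870150177 = 3210186667
Step 2: 3210186667 ^ (1 << 16) = 3210186667 ^ 65536 = 3210121131

3210121131


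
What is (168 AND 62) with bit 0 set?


Step 1: 168 & 62 = 40
Step 2: 40 | (1 << 0) = 40 | 1 = 41

41


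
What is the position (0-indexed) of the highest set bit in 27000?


0b110100101111000. Highest set bit at position 14

14


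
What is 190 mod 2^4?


190 & 15 = 14

14


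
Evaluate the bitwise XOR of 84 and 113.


0b1010100 ^ 0b1110001 = 0b100101 = 37

37


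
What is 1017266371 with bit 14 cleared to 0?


1017266371 & ~(1 << 14) = 1017249987

1017249987


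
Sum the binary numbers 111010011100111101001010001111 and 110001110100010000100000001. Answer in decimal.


111010011100111101001010001111 + 110001110100010000100000001 = 1000000101011011111001110010000 = 1085141904

1085141904


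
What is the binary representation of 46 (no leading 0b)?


46 = 101110 in binary

101110


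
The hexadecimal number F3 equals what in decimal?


F3 hex = 243 decimal

243


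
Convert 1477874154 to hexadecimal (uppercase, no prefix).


1477874154 = 581691EA hex

581691EA


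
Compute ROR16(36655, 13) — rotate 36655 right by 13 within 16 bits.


Rotate 0b1000111100101111 right by 13 (16-bit) = 0b111100101111100 = 31100

31100


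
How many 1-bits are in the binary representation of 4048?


0b111111010000 has 7 set bits

7


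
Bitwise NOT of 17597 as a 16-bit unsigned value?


~0b100010010111101 = 0b1011101101000010 = 47938 (16-bit unsigned)

47938


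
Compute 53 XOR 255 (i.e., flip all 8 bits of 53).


53 ^ 255 = 202

202


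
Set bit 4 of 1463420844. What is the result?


1463420844 | (1 << 4) = 1463420844 | 16 = 1463420860

1463420860


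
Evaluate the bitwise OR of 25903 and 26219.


0b110010100101111 | 0b110011001101011 = 0b110011101101111 = 26479

26479


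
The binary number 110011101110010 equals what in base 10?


110011101110010 in decimal = 26482

26482


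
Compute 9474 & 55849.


0b10010100000010 & 0b1101101000101001 = 0b0 = 0

0


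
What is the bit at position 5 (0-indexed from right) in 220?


0b11011100, position 5 = 0

0


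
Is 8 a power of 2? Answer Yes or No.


0b1000. Only one bit set => Yes

Yes


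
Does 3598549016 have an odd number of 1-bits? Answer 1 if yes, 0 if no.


0b11010110011111011000000000011000 has 14 ones => parity 0

0


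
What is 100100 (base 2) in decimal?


100100 in decimal = 36

36


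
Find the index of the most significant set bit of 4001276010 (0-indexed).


0b11101110011111101010000001101010. Highest set bit at position 31

31


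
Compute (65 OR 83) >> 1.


Step 1: 65 | 83 = 83
Step 2: 83 >> 1 = 41

41


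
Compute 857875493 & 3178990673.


0b110011001000100010010000100101 & 0b10111101011110111000110001010001 = 0b110001001000100000010000000001 = 824312833

824312833


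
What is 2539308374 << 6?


0b10010111010110101100010101010110 << 6 = 0b10010111010110101100010101010110000000 = 162515735936

162515735936


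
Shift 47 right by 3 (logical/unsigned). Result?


0b101111 >> 3 = 0b101 = 5

5


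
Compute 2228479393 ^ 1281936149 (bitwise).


0b10000100110100111110010110100001 ^ 0b1001100011010001100101100010101 = 0b11001000101110110010111010110100 = 3367710388

3367710388


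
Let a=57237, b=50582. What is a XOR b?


57237 ^ 50582 = 6659

6659


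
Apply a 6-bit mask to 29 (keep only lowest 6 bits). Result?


29 & 63 = 29

29


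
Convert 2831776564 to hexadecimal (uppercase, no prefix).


2831776564 = A8C97B34 hex

A8C97B34


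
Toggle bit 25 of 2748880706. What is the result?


2748880706 ^ (1 << 25) = 2748880706 ^ 33554432 = 2715326274

2715326274


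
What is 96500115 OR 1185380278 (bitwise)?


0b101110000000111100110010011 | 0b1000110101001110111011110110110 = 0b1000111111001110111111110110111 = 1206353847

1206353847


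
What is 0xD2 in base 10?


D2 hex = 210 decimal

210


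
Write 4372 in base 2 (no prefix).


4372 = 1000100010100 in binary

1000100010100


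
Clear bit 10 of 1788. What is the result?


1788 & ~(1 << 10) = 764

764


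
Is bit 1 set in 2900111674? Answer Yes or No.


0b10101100110111000011000100111010, bit 1 = 1. Yes

Yes


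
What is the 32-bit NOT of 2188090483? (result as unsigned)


~0b10000010011010111001110001110011 = 0b1111101100101000110001110001100 = 2106876812 (32-bit unsigned)

2106876812


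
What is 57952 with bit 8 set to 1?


57952 | (1 << 8) = 57952 | 256 = 58208

58208


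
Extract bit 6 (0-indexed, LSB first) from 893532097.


0b110101010000100011011111000001, position 6 = 1

1


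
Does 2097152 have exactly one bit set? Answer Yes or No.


0b1000000000000000000000. Only one bit set => Yes

Yes


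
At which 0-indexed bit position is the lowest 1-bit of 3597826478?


0b11010110011100100111100110101110. Lowest set bit at position 1

1


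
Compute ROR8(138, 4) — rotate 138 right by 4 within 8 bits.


Rotate 0b10001010 right by 4 (8-bit) = 0b10101000 = 168

168


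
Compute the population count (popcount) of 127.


0b1111111 has 7 set bits

7


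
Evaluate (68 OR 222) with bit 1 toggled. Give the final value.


Step 1: 68 | 222 = 222
Step 2: 222 ^ (1 << 1) = 222 ^ 2 = 220

220


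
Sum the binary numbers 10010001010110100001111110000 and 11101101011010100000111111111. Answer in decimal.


10010001010110100001111110000 + 11101101011010100000111111111 = 101111110110001000010111101111 = 802719215

802719215


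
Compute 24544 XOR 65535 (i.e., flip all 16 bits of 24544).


24544 ^ 65535 = 40991

40991


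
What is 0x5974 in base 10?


5974 hex = 22900 decimal

22900


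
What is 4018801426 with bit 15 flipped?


4018801426 ^ (1 << 15) = 4018801426 ^ 32768 = 4018834194

4018834194


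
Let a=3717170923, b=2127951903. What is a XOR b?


3717170923 ^ 2127951903 = 2740616948

2740616948


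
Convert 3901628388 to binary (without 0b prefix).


3901628388 = 11101000100011100001111111100100 in binary

11101000100011100001111111100100


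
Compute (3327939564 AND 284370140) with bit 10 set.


Step 1: 3327939564 & 284370140 = 5243084
Step 2: 5243084 | (1 << 10) = 5243084 | 1024 = 5244108

5244108


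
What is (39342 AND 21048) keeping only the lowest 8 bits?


Step 1: 39342 & 21048 = 4136
Step 2: 4136 & 255 = 40

40


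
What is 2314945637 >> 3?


0b10001001111110110100010001100101 >> 3 = 0b10001001111110110100010001100 = 289368204

289368204


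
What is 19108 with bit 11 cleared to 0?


19108 & ~(1 << 11) = 17060

17060


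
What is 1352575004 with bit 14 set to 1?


1352575004 | (1 << 14) = 1352575004 | 16384 = 1352591388

1352591388


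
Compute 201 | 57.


0b11001001 | 0b111001 = 0b11111001 = 249

249


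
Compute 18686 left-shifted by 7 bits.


0b100100011111110 << 7 = 0b1001000111111100000000 = 2391808

2391808


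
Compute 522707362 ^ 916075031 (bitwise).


0b11111001001111110000110100010 ^ 0b110110100110100011001000010111 = 0b101001101111011101001110110101 = 700306357

700306357


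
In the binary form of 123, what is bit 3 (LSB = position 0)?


0b1111011, position 3 = 1

1


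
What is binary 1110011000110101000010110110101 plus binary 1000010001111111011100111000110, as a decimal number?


1110011000110101000010110110101 + 1000010001111111011100111000110 = 10110101010110100011111101111011 = 3042590587

3042590587


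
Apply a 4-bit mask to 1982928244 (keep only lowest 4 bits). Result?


1982928244 & 15 = 4

4


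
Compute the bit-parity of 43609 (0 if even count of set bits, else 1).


0b1010101001011001 has 8 ones => parity 0

0


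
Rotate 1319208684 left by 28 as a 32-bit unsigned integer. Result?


Rotate 0b1001110101000011000011011101100 left by 28 (32-bit) = 0b11000100111010100001100001101110 = 3303676014

3303676014


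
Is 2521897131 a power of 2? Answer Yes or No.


0b10010110010100010001100010101011. Multiple bits set => No

No


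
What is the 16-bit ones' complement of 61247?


61247 ^ 65535 = 4288

4288


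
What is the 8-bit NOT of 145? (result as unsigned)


~0b10010001 = 0b1101110 = 110 (8-bit unsigned)

110


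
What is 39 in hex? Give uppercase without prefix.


39 = 27 hex

27


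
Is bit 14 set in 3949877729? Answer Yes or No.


0b11101011011011100101100111100001, bit 14 = 1. Yes

Yes


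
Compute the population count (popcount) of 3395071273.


0b11001010010111001010110100101001 has 16 set bits

16


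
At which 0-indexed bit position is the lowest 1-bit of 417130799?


0b11000110111001110100100101111. Lowest set bit at position 0

0


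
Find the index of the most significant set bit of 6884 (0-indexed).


0b1101011100100. Highest set bit at position 12

12


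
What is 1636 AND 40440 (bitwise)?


0b11001100100 & 0b1001110111111000 = 0b10001100000 = 1120

1120


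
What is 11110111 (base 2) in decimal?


11110111 in decimal = 247

247


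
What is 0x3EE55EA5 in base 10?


3EE55EA5 hex = 1055219365 decimal

1055219365


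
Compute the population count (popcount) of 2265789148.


0b10000111000011010011001011011100 has 15 set bits

15


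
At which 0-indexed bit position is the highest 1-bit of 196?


0b11000100. Highest set bit at position 7

7


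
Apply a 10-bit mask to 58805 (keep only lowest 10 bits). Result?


58805 & 1023 = 437

437


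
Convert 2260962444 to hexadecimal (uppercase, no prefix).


2260962444 = 86C38C8C hex

86C38C8C


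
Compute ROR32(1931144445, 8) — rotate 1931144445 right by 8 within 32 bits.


Rotate 0b1110011000110101110110011111101 right by 8 (32-bit) = 0b11111101011100110001101011101100 = 4252179180

4252179180


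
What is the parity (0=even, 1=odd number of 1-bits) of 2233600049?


0b10000101001000100000100000110001 has 9 ones => parity 1

1


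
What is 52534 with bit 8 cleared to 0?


52534 & ~(1 << 8) = 52278

52278


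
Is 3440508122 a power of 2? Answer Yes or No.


0b11001101000100011111110011011010. Multiple bits set => No

No


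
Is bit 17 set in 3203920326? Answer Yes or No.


0b10111110111101111111000111000110, bit 17 = 1. Yes

Yes


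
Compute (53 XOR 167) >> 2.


Step 1: 53 ^ 167 = 146
Step 2: 146 >> 2 = 36

36


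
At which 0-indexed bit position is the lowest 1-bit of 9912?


0b10011010111000. Lowest set bit at position 3

3


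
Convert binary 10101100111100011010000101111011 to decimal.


10101100111100011010000101111011 in decimal = 2901516667

2901516667


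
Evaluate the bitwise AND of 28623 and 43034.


0b110111111001111 & 0b1010100000011010 = 0b10100000001010 = 10250

10250


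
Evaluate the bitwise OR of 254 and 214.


0b11111110 | 0b11010110 = 0b11111110 = 254

254


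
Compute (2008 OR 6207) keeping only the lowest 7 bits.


Step 1: 2008 | 6207 = 8191
Step 2: 8191 & 127 = 127

127


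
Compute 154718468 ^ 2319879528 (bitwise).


0b1001001110001101000100000100 ^ 0b10001010010001101000110101101000 = 0b10000011011111100101110001101100 = 2206096492

2206096492


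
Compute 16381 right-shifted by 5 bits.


0b11111111111101 >> 5 = 0b111111111 = 511

511


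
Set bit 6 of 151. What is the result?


151 | (1 << 6) = 151 | 64 = 215

215


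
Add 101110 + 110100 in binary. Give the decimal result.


101110 + 110100 = 1100010 = 98

98


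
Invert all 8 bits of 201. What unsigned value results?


201 ^ 255 = 54

54


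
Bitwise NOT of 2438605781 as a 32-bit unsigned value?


~0b10010001010110100010101111010101 = 0b1101110101001011101010000101010 = 1856361514 (32-bit unsigned)

1856361514


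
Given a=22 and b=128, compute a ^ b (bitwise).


22 ^ 128 = 150

150


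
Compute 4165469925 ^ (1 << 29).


4165469925 ^ (1 << 29) = 4165469925 ^ 536870912 = 3628599013

3628599013


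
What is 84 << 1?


0b1010100 << 1 = 0b10101000 = 168

168


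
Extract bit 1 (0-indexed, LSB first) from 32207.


0b111110111001111, position 1 = 1

1


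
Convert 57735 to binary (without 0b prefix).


57735 = 1110000110000111 in binary

1110000110000111


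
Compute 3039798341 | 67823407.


0b10110101001011111010010001000101 | 0b100000010101110011100101111 = 0b10110101001011111110011101101111 = 3039815535

3039815535


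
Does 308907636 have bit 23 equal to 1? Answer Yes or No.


0b10010011010011000111001110100, bit 23 = 0. No

No


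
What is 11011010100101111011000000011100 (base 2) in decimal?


11011010100101111011000000011100 in decimal = 3667374108

3667374108


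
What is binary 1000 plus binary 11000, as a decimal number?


1000 + 11000 = 100000 = 32

32


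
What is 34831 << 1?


0b1000100000001111 << 1 = 0b10001000000011110 = 69662

69662


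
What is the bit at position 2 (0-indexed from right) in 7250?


0b1110001010010, position 2 = 0

0


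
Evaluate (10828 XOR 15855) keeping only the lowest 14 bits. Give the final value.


Step 1: 10828 ^ 15855 = 6051
Step 2: 6051 & 16383 = 6051

6051


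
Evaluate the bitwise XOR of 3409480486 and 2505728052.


0b11001011001110001000101100100110 ^ 0b10010101010110100110000000110100 = 0b1011110011000101110101100010010 = 1583541010

1583541010


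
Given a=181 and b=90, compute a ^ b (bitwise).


181 ^ 90 = 239

239


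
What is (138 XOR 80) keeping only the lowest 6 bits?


Step 1: 138 ^ 80 = 218
Step 2: 218 & 63 = 26

26


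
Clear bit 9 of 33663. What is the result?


33663 & ~(1 << 9) = 33151

33151


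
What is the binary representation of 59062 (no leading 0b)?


59062 = 1110011010110110 in binary

1110011010110110


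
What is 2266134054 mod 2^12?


2266134054 & 4095 = 1574

1574


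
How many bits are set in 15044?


0b11101011000100 has 7 set bits

7


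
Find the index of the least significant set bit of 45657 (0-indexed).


0b1011001001011001. Lowest set bit at position 0

0


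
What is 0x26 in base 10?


26 hex = 38 decimal

38


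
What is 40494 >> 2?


0b1001111000101110 >> 2 = 0b10011110001011 = 10123

10123


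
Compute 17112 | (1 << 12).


17112 | (1 << 12) = 17112 | 4096 = 21208

21208


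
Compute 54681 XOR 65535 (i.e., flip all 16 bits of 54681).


54681 ^ 65535 = 10854

10854


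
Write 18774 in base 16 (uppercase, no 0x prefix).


18774 = 4956 hex

4956


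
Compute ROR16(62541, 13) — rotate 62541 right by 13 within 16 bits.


Rotate 0b1111010001001101 right by 13 (16-bit) = 0b1010001001101111 = 41583

41583


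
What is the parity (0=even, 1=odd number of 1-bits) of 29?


0b11101 has 4 ones => parity 0

0


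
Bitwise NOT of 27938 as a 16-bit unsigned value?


~0b110110100100010 = 0b1001001011011101 = 37597 (16-bit unsigned)

37597


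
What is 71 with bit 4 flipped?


71 ^ (1 << 4) = 71 ^ 16 = 87

87


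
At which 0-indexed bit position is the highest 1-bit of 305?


0b100110001. Highest set bit at position 8

8


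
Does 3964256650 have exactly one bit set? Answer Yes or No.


0b11101100010010011100000110001010. Multiple bits set => No

No


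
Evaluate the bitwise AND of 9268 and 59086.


0b10010000110100 & 0b1110011011001110 = 0b10010000000100 = 9220

9220


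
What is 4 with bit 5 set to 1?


4 | (1 << 5) = 4 | 32 = 36

36


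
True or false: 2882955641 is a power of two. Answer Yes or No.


0b10101011110101100110100101111001. Multiple bits set => No

No


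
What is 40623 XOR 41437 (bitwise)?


0b1001111010101111 ^ 0b1010000111011101 = 0b11111101110010 = 16242

16242


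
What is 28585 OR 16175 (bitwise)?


0b110111110101001 | 0b11111100101111 = 0b111111110101111 = 32687

32687


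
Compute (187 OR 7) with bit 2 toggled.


Step 1: 187 | 7 = 191
Step 2: 191 ^ (1 << 2) = 191 ^ 4 = 187

187


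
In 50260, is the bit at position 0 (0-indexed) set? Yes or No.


0b1100010001010100, bit 0 = 0. No

No


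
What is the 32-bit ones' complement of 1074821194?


1074821194 ^ 4294967295 = 3220146101

3220146101


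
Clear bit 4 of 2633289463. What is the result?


2633289463 & ~(1 << 4) = 2633289447

2633289447


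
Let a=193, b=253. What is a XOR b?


193 ^ 253 = 60

60


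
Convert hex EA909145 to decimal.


EA909145 hex = 3935342917 decimal

3935342917


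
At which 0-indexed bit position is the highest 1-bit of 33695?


0b1000001110011111. Highest set bit at position 15

15


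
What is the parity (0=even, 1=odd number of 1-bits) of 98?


0b1100010 has 3 ones => parity 1

1


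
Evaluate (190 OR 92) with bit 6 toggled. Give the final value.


Step 1: 190 | 92 = 254
Step 2: 254 ^ (1 << 6) = 254 ^ 64 = 190

190


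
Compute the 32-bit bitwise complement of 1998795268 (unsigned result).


~0b1110111001000110011001000000100 = 0b10001000110111001100110111111011 = 2296172027 (32-bit unsigned)

2296172027


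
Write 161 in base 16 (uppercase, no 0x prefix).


161 = A1 hex

A1


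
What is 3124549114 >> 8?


0b10111010001111001101010111111010 >> 8 = 0b101110100011110011010101 = 12205269

12205269


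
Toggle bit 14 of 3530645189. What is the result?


3530645189 ^ (1 << 14) = 3530645189 ^ 16384 = 3530628805

3530628805


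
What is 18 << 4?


0b10010 << 4 = 0b100100000 = 288

288


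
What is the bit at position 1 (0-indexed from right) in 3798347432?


0b11100010011001100010111010101000, position 1 = 0

0


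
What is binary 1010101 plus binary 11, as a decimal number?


1010101 + 11 = 1011000 = 88

88


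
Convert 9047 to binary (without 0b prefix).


9047 = 10001101010111 in binary

10001101010111


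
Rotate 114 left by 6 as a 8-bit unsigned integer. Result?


Rotate 0b1110010 left by 6 (8-bit) = 0b10011100 = 156

156


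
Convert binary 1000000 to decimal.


1000000 in decimal = 64

64


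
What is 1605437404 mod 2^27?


1605437404 & 134217727 = 129042396

129042396


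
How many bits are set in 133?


0b10000101 has 3 set bits

3


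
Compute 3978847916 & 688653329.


0b11101101001010000110011010101100 & 0b101001000011000000010000010001 = 0b101001000010000000010000000000 = 688391168

688391168


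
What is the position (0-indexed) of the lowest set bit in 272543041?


0b10000001111101010110101000001. Lowest set bit at position 0

0


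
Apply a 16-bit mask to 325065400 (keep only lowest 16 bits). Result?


325065400 & 65535 = 6840

6840


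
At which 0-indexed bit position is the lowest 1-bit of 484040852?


0b11100110110011110000010010100. Lowest set bit at position 2

2


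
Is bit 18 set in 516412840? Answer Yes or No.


0b11110110001111101010110101000, bit 18 = 1. Yes

Yes


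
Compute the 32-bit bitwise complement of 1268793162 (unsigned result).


~0b1001011101000000011111101001010 = 0b10110100010111111100000010110101 = 3026174133 (32-bit unsigned)

3026174133


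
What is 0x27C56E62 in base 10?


27C56E62 hex = 667250274 decimal

667250274


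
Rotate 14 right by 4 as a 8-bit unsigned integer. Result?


Rotate 0b1110 right by 4 (8-bit) = 0b11100000 = 224

224


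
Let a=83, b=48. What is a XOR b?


83 ^ 48 = 99

99


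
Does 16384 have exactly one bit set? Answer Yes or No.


0b100000000000000. Only one bit set => Yes

Yes


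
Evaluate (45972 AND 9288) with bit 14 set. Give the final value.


Step 1: 45972 & 9288 = 8192
Step 2: 8192 | (1 << 14) = 8192 | 16384 = 24576

24576


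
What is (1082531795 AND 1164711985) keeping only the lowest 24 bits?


Step 1: 1082531795 & 1164711985 = 1074010129
Step 2: 1074010129 & 16777215 = 268305

268305


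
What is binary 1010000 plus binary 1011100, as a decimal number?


1010000 + 1011100 = 10101100 = 172

172


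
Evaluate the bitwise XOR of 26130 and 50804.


0b110011000010010 ^ 0b1100011001110100 = 0b1010000001100110 = 41062

41062


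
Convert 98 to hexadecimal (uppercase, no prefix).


98 = 62 hex

62


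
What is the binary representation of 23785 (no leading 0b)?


23785 = 101110011101001 in binary

101110011101001


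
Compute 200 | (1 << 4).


200 | (1 << 4) = 200 | 16 = 216

216


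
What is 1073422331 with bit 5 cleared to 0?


1073422331 & ~(1 << 5) = 1073422299

1073422299


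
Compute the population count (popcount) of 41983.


0b1010001111111111 has 12 set bits

12


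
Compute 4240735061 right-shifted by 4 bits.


0b11111100110001000111101101010101 >> 4 = 0b1111110011000100011110110101 = 265045941

265045941


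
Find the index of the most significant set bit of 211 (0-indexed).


0b11010011. Highest set bit at position 7

7


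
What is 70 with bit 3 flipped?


70 ^ (1 << 3) = 70 ^ 8 = 78

78


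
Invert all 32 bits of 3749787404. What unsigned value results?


3749787404 ^ 4294967295 = 545179891

545179891


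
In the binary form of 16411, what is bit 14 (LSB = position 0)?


0b100000000011011, position 14 = 1

1


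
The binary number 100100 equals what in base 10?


100100 in decimal = 36

36


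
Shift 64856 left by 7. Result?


0b1111110101011000 << 7 = 0b11111101010110000000000 = 8301568

8301568


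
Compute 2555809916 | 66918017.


0b10011000010101101001000001111100 | 0b11111111010001011010000001 = 0b10011011111111111001011011111101 = 2617218813

2617218813


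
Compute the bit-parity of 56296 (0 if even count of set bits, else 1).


0b1101101111101000 has 10 ones => parity 0

0


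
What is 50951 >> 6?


0b1100011100000111 >> 6 = 0b1100011100 = 796

796


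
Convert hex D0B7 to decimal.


D0B7 hex = 53431 decimal

53431


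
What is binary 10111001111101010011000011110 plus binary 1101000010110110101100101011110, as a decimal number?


10111001111101010011000011110 + 1101000010110110101100101011110 = 1111111100110011111111101111100 = 2140798844

2140798844


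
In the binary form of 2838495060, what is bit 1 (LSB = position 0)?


0b10101001001011111111111101010100, position 1 = 0

0


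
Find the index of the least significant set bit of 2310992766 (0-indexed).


0b10001001101111101111001101111110. Lowest set bit at position 1

1


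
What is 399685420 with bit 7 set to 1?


399685420 | (1 << 7) = 399685420 | 128 = 399685548

399685548


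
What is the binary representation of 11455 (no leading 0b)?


11455 = 10110010111111 in binary

10110010111111


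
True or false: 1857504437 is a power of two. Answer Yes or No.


0b1101110101101110100010010110101. Multiple bits set => No

No


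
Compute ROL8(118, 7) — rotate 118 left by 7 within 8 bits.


Rotate 0b1110110 left by 7 (8-bit) = 0b111011 = 59

59


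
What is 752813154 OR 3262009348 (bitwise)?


0b101100110111110000010001100010 | 0b11000010011011100101000000000100 = 0b11101110111111110101010001100110 = 4009710694

4009710694


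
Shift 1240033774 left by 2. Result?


0b1001001111010010110100111101110 << 2 = 0b100100111101001011010011110111000 = 4960135096

4960135096


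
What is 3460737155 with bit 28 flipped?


3460737155 ^ (1 << 28) = 3460737155 ^ 268435456 = 3729172611

3729172611


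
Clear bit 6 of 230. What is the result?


230 & ~(1 << 6) = 166

166


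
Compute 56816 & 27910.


0b1101110111110000 & 0b110110100000110 = 0b100110100000000 = 19712

19712


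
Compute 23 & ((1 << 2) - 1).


23 & 3 = 3

3


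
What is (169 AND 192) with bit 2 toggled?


Step 1: 169 & 192 = 128
Step 2: 128 ^ (1 << 2) = 128 ^ 4 = 132

132


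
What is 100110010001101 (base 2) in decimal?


100110010001101 in decimal = 19597

19597


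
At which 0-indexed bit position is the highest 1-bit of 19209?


0b100101100001001. Highest set bit at position 14

14


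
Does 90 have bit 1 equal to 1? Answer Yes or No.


0b1011010, bit 1 = 1. Yes

Yes


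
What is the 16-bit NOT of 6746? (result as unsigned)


~0b1101001011010 = 0b1110010110100101 = 58789 (16-bit unsigned)

58789


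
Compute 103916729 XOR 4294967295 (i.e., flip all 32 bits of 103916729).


103916729 ^ 4294967295 = 4191050566

4191050566


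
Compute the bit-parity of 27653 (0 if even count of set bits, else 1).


0b110110000000101 has 6 ones => parity 0

0


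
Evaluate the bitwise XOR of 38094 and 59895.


0b1001010011001110 ^ 0b1110100111110111 = 0b111110100111001 = 32057

32057


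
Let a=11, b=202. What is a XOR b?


11 ^ 202 = 193

193


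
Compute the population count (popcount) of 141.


0b10001101 has 4 set bits

4


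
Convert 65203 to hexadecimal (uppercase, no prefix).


65203 = FEB3 hex

FEB3


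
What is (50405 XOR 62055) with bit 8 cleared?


Step 1: 50405 ^ 62055 = 13954
Step 2: 13954 & ~(1 << 8) = 13954

13954


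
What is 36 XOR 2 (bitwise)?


0b100100 ^ 0b10 = 0b100110 = 38

38


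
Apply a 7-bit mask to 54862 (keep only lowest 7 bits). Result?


54862 & 127 = 78

78


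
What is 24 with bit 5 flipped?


24 ^ (1 << 5) = 24 ^ 32 = 56

56


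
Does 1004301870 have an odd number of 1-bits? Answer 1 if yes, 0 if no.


0b111011110111000110111000101110 has 19 ones => parity 1

1


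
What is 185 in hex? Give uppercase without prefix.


185 = B9 hex

B9


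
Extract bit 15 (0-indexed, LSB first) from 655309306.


0b100111000011110011100111111010, position 15 = 0

0


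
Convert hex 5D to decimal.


5D hex = 93 decimal

93


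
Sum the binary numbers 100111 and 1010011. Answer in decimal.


100111 + 1010011 = 1111010 = 122

122


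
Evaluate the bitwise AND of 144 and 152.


0b10010000 & 0b10011000 = 0b10010000 = 144

144


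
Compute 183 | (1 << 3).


183 | (1 << 3) = 183 | 8 = 191

191


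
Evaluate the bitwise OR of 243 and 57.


0b11110011 | 0b111001 = 0b11111011 = 251

251


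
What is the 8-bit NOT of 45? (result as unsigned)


~0b101101 = 0b11010010 = 210 (8-bit unsigned)

210


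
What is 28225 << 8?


0b110111001000001 << 8 = 0b11011100100000100000000 = 7225600

7225600


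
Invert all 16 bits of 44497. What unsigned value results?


44497 ^ 65535 = 21038

21038


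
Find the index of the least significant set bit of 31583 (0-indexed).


0b111101101011111. Lowest set bit at position 0

0


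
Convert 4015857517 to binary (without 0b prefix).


4015857517 = 11101111010111010001111101101101 in binary

11101111010111010001111101101101


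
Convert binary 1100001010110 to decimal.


1100001010110 in decimal = 6230

6230


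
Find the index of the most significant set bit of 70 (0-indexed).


0b1000110. Highest set bit at position 6

6


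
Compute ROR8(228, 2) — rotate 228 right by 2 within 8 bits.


Rotate 0b11100100 right by 2 (8-bit) = 0b111001 = 57

57


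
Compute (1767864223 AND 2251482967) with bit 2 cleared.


Step 1: 1767864223 & 2251482967 = 1206039
Step 2: 1206039 & ~(1 << 2) = 1206035

1206035


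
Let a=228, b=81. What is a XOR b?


228 ^ 81 = 181

181


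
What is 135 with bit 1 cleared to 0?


135 & ~(1 << 1) = 133

133


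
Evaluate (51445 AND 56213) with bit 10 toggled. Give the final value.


Step 1: 51445 & 56213 = 51349
Step 2: 51349 ^ (1 << 10) = 51349 ^ 1024 = 52373

52373


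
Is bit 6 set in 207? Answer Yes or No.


0b11001111, bit 6 = 1. Yes

Yes


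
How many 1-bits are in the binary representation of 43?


0b101011 has 4 set bits

4


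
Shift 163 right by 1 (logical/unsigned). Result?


0b10100011 >> 1 = 0b1010001 = 81

81


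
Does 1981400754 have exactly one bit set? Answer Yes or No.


0b1110110000110011100011010110010. Multiple bits set => No

No


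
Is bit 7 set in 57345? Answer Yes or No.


0b1110000000000001, bit 7 = 0. No

No


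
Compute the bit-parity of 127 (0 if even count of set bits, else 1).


0b1111111 has 7 ones => parity 1

1


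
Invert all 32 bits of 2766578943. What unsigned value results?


2766578943 ^ 4294967295 = 1528388352

1528388352


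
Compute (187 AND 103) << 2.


Step 1: 187 & 103 = 35
Step 2: 35 << 2 = 140

140


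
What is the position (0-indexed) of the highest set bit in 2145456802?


0b1111111111000010001001010100010. Highest set bit at position 30

30


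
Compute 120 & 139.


0b1111000 & 0b10001011 = 0b1000 = 8

8


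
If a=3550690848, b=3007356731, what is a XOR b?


3550690848 ^ 3007356731 = 1625530651

1625530651


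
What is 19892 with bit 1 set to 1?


19892 | (1 << 1) = 19892 | 2 = 19894

19894


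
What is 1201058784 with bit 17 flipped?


1201058784 ^ (1 << 17) = 1201058784 ^ 131072 = 1200927712

1200927712


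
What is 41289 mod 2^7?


41289 & 127 = 73

73


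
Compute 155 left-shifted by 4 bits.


0b10011011 << 4 = 0b100110110000 = 2480

2480


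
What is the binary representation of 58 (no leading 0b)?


58 = 111010 in binary

111010


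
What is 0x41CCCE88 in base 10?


41CCCE88 hex = 1103941256 decimal

1103941256


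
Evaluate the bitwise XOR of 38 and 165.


0b100110 ^ 0b10100101 = 0b10000011 = 131

131


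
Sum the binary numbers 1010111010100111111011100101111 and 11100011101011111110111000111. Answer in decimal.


1010111010100111111011100101111 + 11100011101011111110111000111 = 1110011110010011111010011110110 = 1942615286

1942615286


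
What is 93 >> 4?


0b1011101 >> 4 = 0b101 = 5

5


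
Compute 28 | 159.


0b11100 | 0b10011111 = 0b10011111 = 159

159


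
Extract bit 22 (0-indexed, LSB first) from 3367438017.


0b11001000101101110000011011000001, position 22 = 0

0


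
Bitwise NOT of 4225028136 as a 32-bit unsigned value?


~0b11111011110101001101000000101000 = 0b100001010110010111111010111 = 69939159 (32-bit unsigned)

69939159


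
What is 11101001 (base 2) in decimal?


11101001 in decimal = 233

233


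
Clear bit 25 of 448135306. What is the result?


448135306 & ~(1 << 25) = 414580874

414580874


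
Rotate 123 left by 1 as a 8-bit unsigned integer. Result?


Rotate 0b1111011 left by 1 (8-bit) = 0b11110110 = 246

246


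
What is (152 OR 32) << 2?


Step 1: 152 | 32 = 184
Step 2: 184 << 2 = 736

736


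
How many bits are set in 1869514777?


0b1101111011011101000100000011001 has 16 set bits

16


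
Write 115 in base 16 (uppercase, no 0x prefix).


115 = 73 hex

73


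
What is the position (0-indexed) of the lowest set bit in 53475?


0b1101000011100011. Lowest set bit at position 0

0


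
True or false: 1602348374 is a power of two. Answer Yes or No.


0b1011111100000011110010101010110. Multiple bits set => No

No


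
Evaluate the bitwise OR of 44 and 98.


0b101100 | 0b1100010 = 0b1101110 = 110

110


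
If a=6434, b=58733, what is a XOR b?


6434 ^ 58733 = 64591

64591


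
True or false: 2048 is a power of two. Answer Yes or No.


0b100000000000. Only one bit set => Yes

Yes


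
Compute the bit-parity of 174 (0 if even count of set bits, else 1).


0b10101110 has 5 ones => parity 1

1


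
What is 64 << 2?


0b1000000 << 2 = 0b100000000 = 256

256


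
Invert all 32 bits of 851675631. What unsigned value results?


851675631 ^ 4294967295 = 3443291664

3443291664


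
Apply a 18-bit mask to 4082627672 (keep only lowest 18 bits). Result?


4082627672 & 262143 = 259160

259160


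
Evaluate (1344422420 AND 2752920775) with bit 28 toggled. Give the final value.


Step 1: 1344422420 & 2752920775 = 131076
Step 2: 131076 ^ (1 << 28) = 131076 ^ 268435456 = 268566532

268566532


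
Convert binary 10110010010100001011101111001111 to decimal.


10110010010100001011101111001111 in decimal = 2991635407

2991635407
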